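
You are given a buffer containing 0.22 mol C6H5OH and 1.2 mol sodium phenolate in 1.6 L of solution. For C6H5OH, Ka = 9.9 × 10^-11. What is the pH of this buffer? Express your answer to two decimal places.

pH = 10.74

pKa = −log(9.9 × 10^-11) = 10.004
Using pH = pKa + log([base]/[acid]) with [base]/[acid] = 1.2/0.22:
pH = 10.004 + (+0.737) = 10.74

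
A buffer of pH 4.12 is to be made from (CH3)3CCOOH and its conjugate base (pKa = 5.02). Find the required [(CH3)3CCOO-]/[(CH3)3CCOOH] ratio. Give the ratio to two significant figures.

ratio = 0.13

pH = pKa + log(r) ⇒ log(r) = 4.12 − 5.02 = -0.90
r = [(CH3)3CCOO-]/[(CH3)3CCOOH] = 10^(-0.90) = 0.126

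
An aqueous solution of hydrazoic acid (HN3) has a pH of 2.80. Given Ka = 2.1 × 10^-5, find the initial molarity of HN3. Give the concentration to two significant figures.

C₀ = 1.2 × 10^-1 M

[H+] = 10^(-2.80) = 1.58 × 10^-3 M = x
Ka = x²/(C₀ − x) ⇒ C₀ = x + x²/Ka
C₀ = 1.58 × 10^-3 + (1.58 × 10^-3)²/(2.1 × 10^-5) = 1.20 × 10^-1 M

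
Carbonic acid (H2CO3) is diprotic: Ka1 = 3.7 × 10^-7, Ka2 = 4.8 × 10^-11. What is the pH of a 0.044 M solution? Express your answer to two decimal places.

pH = 3.89

Ka1 ≫ Ka2, so treat the first dissociation as the only significant source of H+.
Ka1 = x²/(0.044 − x) = 3.7 × 10^-7
x ≈ √(3.7 × 10^-7 × 0.044) = 1.28 × 10^-4 M
pH = −log(1.28 × 10^-4) = 3.89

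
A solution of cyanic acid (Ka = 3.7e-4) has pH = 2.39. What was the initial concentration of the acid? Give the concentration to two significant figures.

[H+] = 10^(-2.39) = 4.07 × 10^-3 M = x
Ka = x²/(C₀ − x) ⇒ C₀ = x + x²/Ka
C₀ = 4.07 × 10^-3 + (4.07 × 10^-3)²/(3.7 × 10^-4) = 4.88 × 10^-2 M

C₀ = 4.9 × 10^-2 M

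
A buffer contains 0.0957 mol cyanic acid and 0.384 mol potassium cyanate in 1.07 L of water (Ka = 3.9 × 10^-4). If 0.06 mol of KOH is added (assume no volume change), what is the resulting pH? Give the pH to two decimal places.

After neutralization: n(HOCN) = 0.0357 mol, n(OCN-) = 0.444 mol.
pKa = −log(3.9 × 10^-4) = 3.409
Henderson–Hasselbalch with mole ratio 0.444/0.0357: pH = 3.409 + (+1.095)

pH = 4.50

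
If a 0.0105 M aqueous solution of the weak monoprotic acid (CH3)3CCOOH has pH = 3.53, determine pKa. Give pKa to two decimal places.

[H+] = 10^(-3.53) = 2.95 × 10^-4 M
At equilibrium [HA] = 0.0105 − 2.95 × 10^-4 = 1.02 × 10^-2 M
Ka = [H+][A-]/[HA] = (2.95 × 10^-4)² / 1.02 × 10^-2 = 8.53 × 10^-6
pKa = -log(8.53 × 10^-6) = 5.07

pKa = 5.07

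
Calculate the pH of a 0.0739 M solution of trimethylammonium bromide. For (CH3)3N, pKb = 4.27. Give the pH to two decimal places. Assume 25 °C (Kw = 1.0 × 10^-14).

pH = 5.43

(CH3)3NH+ is the conjugate acid of the weak base (CH3)3N.
Kb = 10^(−4.27) = 5.37 × 10^-5
Ka = Kw/Kb = 1.0×10^-14 / 5.37 × 10^-5 = 1.86 × 10^-10
Let x = [H+] at equilibrium. Ka = x²/(0.0739 − x).
Neglecting x in the denominator: x = √(1.86 × 10^-10 × 0.0739) = 3.71 × 10^-6 M
pH = −log(3.71 × 10^-6) = 5.43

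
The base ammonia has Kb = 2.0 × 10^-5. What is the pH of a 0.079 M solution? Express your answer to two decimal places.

pH = 11.10

NH3 + H2O ⇌ NH4+ + OH-
Kb = [OH-]²/(0.079 − [OH-]) = 2.0 × 10^-5
Neglecting [OH-] in the denominator: [OH-] = √(2.0 × 10^-5 × 0.079) = 1.26 × 10^-3 M
Check: 1.6% ionized — well under 5%, approximation valid.
pOH = 2.90, so pH = 14.00 − pOH = 11.10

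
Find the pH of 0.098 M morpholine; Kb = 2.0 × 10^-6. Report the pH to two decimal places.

C4H8ONH + H2O ⇌ C4H8ONH2+ + OH-
Kb = x²/(0.098 − x) = 2.0 × 10^-6
Since Kb ≪ C₀, x ≈ √(Kb·C₀) = 4.43 × 10^-4 M.
pOH = 3.35, so pH = 14.00 − pOH = 10.65

pH = 10.65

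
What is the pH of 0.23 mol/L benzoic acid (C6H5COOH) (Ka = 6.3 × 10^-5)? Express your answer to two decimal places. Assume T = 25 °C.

pH = 2.42

C6H5COOH ⇌ C6H5COO- + H+
Let x = [H+] at equilibrium. Ka = x²/(0.23 − x).
Assume x ≪ 0.23: x ≈ √(6.3 × 10^-5 × 0.23) = 3.81 × 10^-3 M
Check: 1.7% ionized — well under 5%, approximation valid.
pH = −log[H+] = −log(3.81 × 10^-3) = 2.42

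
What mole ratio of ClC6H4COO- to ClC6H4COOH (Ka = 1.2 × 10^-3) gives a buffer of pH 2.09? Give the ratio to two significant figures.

ratio = 0.15

pKa = -log(1.2 × 10^-3) = 2.921
pH = pKa + log(r) ⇒ log(r) = 2.09 − 2.921 = -0.831
r = [ClC6H4COO-]/[ClC6H4COOH] = 10^(-0.831) = 0.148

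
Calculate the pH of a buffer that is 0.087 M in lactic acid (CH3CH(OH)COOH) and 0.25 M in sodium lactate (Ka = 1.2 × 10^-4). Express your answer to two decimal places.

pKa = −log(1.2 × 10^-4) = 3.921
Using pH = pKa + log([base]/[acid]) with [base]/[acid] = 0.25/0.087:
pH = 3.921 + (+0.458) = 4.38

pH = 4.38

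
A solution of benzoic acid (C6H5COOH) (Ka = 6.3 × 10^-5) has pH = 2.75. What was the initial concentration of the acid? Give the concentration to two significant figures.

[H+] = 10^(-2.75) = 1.78 × 10^-3 M = x
Ka = x²/(C₀ − x) ⇒ C₀ = x + x²/Ka
C₀ = 1.78 × 10^-3 + (1.78 × 10^-3)²/(6.3 × 10^-5) = 5.21 × 10^-2 M

C₀ = 5.2 × 10^-2 M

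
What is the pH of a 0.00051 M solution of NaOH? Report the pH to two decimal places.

NaOH is a strong base; [OH-] = 0.00051 M.
pOH = -log(0.00051) = 3.29
pH = 14.00 - 3.29 = 10.71

pH = 10.71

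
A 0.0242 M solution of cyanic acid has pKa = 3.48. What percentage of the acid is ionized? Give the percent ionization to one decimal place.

HOCN ⇌ OCN- + H+; let x = [H+] at equilibrium.
Ka = 10^(−3.48) = 3.31 × 10^-4
Ka = x²/(C₀ − x); solving the quadratic gives x = 2.67 × 10^-3 M.
% ionization = x/C₀ × 100% = 2.67 × 10^-3/0.0242 × 100% = 11.0%

11.0%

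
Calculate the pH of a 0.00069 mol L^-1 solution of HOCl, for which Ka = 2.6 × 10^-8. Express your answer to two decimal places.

HOCl ⇌ OCl- + H+
From the ICE table, Ka = x²/(0.00069 − x) = 2.6 × 10^-8.
Assume x ≪ 0.00069: x ≈ √(2.6 × 10^-8 × 0.00069) = 4.24 × 10^-6 M
pH = −log(4.24 × 10^-6) = 5.37

pH = 5.37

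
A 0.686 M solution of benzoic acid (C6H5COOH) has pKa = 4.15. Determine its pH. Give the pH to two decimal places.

C6H5COOH ⇌ C6H5COO- + H+
Ka = 10^(−4.15) = 7.08 × 10^-5
From the ICE table, Ka = [H+]²/(0.686 − [H+]) = 7.08 × 10^-5.
Neglecting [H+] in the denominator: [H+] = √(7.08 × 10^-5 × 0.686) = 6.97 × 10^-3 M
([H+]/C₀ = 1% < 5%, so the approximation holds.)
pH = −log(6.97 × 10^-3) = 2.16

pH = 2.16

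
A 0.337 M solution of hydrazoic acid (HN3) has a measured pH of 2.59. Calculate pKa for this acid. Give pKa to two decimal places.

[H+] = 10^(-2.59) = 2.57 × 10^-3 M
At equilibrium [HA] = 0.337 − 2.57 × 10^-3 = 3.34 × 10^-1 M
Ka = [H+][A-]/[HA] = (2.57 × 10^-3)² / 3.34 × 10^-1 = 1.98 × 10^-5
pKa = -log(1.98 × 10^-5) = 4.70

pKa = 4.70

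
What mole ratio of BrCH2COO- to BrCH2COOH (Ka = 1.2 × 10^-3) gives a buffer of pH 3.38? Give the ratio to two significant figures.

ratio = 2.9

pKa = -log(1.2 × 10^-3) = 2.921
pH = pKa + log(r) ⇒ log(r) = 3.38 − 2.921 = +0.459
r = [BrCH2COO-]/[BrCH2COOH] = 10^(+0.459) = 2.88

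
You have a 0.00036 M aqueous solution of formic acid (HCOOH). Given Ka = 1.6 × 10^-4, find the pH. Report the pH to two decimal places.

pH = 3.76

HCOOH ⇌ HCOO- + H+
Let x = [H+] at equilibrium. Ka = x²/(0.00036 − x).
The 5% rule fails; solving x² + Ka·x − Ka·C₀ = 0 exactly:
x = (−Ka + √(Ka² + 4·Ka·C₀))/2 = 1.73 × 10^-4 M
pH = −log[H+] = −log(1.73 × 10^-4) = 3.76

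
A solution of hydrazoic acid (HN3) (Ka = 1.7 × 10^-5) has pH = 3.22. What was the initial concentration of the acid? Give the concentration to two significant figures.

C₀ = 2.2 × 10^-2 M

[H+] = 10^(-3.22) = 6.03 × 10^-4 M = x
Ka = x²/(C₀ − x) ⇒ C₀ = x + x²/Ka
C₀ = 6.03 × 10^-4 + (6.03 × 10^-4)²/(1.7 × 10^-5) = 2.20 × 10^-2 M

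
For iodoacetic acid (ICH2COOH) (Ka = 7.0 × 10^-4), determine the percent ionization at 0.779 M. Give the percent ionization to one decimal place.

ICH2COOH ⇌ ICH2COO- + H+; let x = [H+] at equilibrium.
x ≈ √(Ka·C₀) = √(7.0 × 10^-4 × 0.779) = 2.34 × 10^-2 M
Fraction ionized = 2.34 × 10^-2 / 0.779 = 0.0300 → 3.0%

3.0%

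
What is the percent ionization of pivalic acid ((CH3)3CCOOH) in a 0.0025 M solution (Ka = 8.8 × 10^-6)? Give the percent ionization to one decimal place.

(CH3)3CCOOH ⇌ (CH3)3CCOO- + H+; let x = [H+] at equilibrium.
Solve x² + 8.8e-06x − 2.2e-08 = 0 → x = 1.44 × 10^-4 M
Fraction ionized = 1.44 × 10^-4 / 0.0025 = 0.0576 → 5.8%

5.8%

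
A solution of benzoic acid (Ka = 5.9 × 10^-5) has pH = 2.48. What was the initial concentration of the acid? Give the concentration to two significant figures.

[H+] = 10^(-2.48) = 3.31 × 10^-3 M = x
Ka = x²/(C₀ − x) ⇒ C₀ = x + x²/Ka
C₀ = 3.31 × 10^-3 + (3.31 × 10^-3)²/(5.9 × 10^-5) = 1.89 × 10^-1 M

C₀ = 1.9 × 10^-1 M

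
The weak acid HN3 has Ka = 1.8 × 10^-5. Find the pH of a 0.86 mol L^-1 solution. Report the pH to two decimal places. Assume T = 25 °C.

pH = 2.41

HN3 ⇌ N3- + H+
From the ICE table, Ka = [H+]²/(0.86 − [H+]) = 1.8 × 10^-5.
Since Ka ≪ C₀, [H+] ≈ √(Ka·C₀) = 3.93 × 10^-3 M.
Check: 0.46% ionized — well under 5%, approximation valid.
pH = −log(3.93 × 10^-3) = 2.41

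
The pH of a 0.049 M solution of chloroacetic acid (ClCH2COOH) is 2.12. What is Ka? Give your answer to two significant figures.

[H+] = 10^(-2.12) = 7.59 × 10^-3 M
At equilibrium [HA] = 0.049 − 7.59 × 10^-3 = 4.14 × 10^-2 M
Ka = [H+][A-]/[HA] = (7.59 × 10^-3)² / 4.14 × 10^-2 = 1.4 × 10^-3

Ka = 1.4 × 10^-3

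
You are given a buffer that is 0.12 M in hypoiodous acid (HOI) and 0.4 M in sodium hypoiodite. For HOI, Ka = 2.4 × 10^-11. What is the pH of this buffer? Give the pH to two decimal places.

pKa = −log(2.4 × 10^-11) = 10.620
pH = pKa + log([A⁻]/[HA]) = 10.620 + log(0.4/0.12)
pH = 10.620 + (+0.523) = 11.14

pH = 11.14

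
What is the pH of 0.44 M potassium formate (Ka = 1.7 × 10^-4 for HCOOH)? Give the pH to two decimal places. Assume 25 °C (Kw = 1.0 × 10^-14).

pH = 8.71

HCOO- is the conjugate base of the weak acid HCOOH.
Kb = Kw/Ka = 1.0×10^-14 / 1.7 × 10^-4 = 5.88 × 10^-11
From the ICE table, Kb = x²/(0.44 − x) = 5.88 × 10^-11.
Assume x ≪ 0.44: x ≈ √(5.88 × 10^-11 × 0.44) = 5.09 × 10^-6 M
(x/C₀ = 0.0012% < 5%, so the approximation holds.)
pOH = 5.29, so pH = 14.00 − pOH = 8.71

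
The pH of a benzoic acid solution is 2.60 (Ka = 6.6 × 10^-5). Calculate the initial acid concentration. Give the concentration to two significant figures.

[H+] = 10^(-2.60) = 2.51 × 10^-3 M = x
Ka = x²/(C₀ − x) ⇒ C₀ = x + x²/Ka
C₀ = 2.51 × 10^-3 + (2.51 × 10^-3)²/(6.6 × 10^-5) = 9.80 × 10^-2 M

C₀ = 9.8 × 10^-2 M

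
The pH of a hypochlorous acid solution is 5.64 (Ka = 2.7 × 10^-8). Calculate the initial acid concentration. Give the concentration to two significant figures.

[H+] = 10^(-5.64) = 2.29 × 10^-6 M = x
Ka = x²/(C₀ − x) ⇒ C₀ = x + x²/Ka
C₀ = 2.29 × 10^-6 + (2.29 × 10^-6)²/(2.7 × 10^-8) = 1.97 × 10^-4 M

C₀ = 2.0 × 10^-4 M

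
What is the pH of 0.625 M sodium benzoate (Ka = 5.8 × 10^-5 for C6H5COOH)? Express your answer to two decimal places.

pH = 9.02

C6H5COO- is the conjugate base of the weak acid C6H5COOH.
Kb = Kw/Ka = 1.0×10^-14 / 5.8 × 10^-5 = 1.72 × 10^-10
Kb = [OH-]²/(0.625 − [OH-]) = 1.72 × 10^-10
Assume [OH-] ≪ 0.625: [OH-] ≈ √(1.72 × 10^-10 × 0.625) = 1.04 × 10^-5 M
([OH-]/C₀ = 0.0017% < 5%, so the approximation holds.)
pOH = 4.98, so pH = 14.00 − pOH = 9.02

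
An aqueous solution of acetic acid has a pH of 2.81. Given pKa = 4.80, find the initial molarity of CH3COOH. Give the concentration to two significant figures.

C₀ = 1.5 × 10^-1 M

[H+] = 10^(-2.81) = 1.55 × 10^-3 M = x
Ka = 10^(−4.80) = 1.58 × 10^-5
Ka = x²/(C₀ − x) ⇒ C₀ = x + x²/Ka
C₀ = 1.55 × 10^-3 + (1.55 × 10^-3)²/(1.58 × 10^-5) = 1.54 × 10^-1 M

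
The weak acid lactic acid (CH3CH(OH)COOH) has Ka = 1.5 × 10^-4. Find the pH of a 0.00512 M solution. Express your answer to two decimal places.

pH = 3.09

CH3CH(OH)COOH ⇌ CH3CH(OH)COO- + H+
From the ICE table, Ka = [H+]²/(0.00512 − [H+]) = 1.5 × 10^-4.
The 5% rule fails; solving [H+]² + Ka·[H+] − Ka·C₀ = 0 exactly:
[H+] = [−0.00015 + √(0.00015² + 3.07e-06)]/2 = 8.05 × 10^-4 M
pH = −log(8.05 × 10^-4) = 3.09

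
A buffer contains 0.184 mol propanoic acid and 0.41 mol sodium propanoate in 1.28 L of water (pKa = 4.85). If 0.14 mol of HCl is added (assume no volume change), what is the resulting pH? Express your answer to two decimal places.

pH = 4.77

After neutralization: n(CH3CH2COOH) = 0.324 mol, n(CH3CH2COO-) = 0.27 mol.
pH = pKa + log([A⁻]/[HA]) = 4.85 + log(0.27/0.324) = 4.85 -0.079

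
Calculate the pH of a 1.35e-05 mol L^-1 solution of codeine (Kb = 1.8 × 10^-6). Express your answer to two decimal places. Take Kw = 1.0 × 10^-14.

pH = 8.61

C18H21NO3 + H2O ⇌ C18H22NO3+ + OH-
Kb = x²/(1.35e-05 − x) = 1.8 × 10^-6
x is not negligible relative to C₀; solve x² + 1.8e-06·x − 2.43e-11 = 0.
x = (−Kb + √(Kb² + 4·Kb·C₀))/2 = 4.11 × 10^-6 M
pOH = 5.39, so pH = 14.00 − pOH = 8.61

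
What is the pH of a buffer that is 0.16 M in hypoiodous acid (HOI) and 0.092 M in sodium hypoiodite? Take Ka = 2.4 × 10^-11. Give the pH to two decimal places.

pKa = −log(2.4 × 10^-11) = 10.620
Henderson–Hasselbalch: pH = pKa + log([OI-]/[HOI]) = 10.620 + log(0.092/0.16)
pH = 10.620 + (-0.240) = 10.38

pH = 10.38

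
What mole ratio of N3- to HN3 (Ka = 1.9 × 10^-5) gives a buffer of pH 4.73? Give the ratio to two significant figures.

pKa = -log(1.9 × 10^-5) = 4.721
pH = pKa + log(r) ⇒ log(r) = 4.73 − 4.721 = +0.009
r = [N3-]/[HN3] = 10^(+0.009) = 1.02

ratio = 1.0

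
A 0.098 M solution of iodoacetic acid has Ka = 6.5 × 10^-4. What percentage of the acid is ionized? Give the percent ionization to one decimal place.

7.8%

ICH2COOH ⇌ ICH2COO- + H+; let x = [H+] at equilibrium.
Solve x² + 0.00065x − 6.37e-05 = 0 → x = 7.66 × 10^-3 M
% ionization = x/C₀ × 100% = 7.66 × 10^-3/0.098 × 100% = 7.8%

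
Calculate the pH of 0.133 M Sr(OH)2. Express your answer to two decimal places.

Sr(OH)2 is a strong base (each formula unit releases 2 OH-); [OH-] = 0.266 M.
pOH = -log(0.266) = 0.58
pH = 14.00 - 0.58 = 13.42

pH = 13.42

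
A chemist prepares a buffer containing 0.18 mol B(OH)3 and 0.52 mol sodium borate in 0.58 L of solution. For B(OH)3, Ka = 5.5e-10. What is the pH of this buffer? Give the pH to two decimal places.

pKa = −log(5.5 × 10^-10) = 9.260
Using pH = pKa + log([base]/[acid]) with [base]/[acid] = 0.52/0.18:
pH = 9.260 + (+0.461) = 9.72

pH = 9.72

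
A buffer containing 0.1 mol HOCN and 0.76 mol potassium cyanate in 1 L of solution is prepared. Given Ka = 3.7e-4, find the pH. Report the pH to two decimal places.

pH = 4.31

pKa = −log(3.7 × 10^-4) = 3.432
Using pH = pKa + log([base]/[acid]) with [base]/[acid] = 0.76/0.1:
pH = 3.432 + (+0.881) = 4.31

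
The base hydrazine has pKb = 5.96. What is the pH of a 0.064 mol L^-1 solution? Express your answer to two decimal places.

pH = 10.42

N2H4 + H2O ⇌ N2H5+ + OH-
Kb = 10^(−5.96) = 1.10 × 10^-6
Kb = x²/(0.064 − x) = 1.10 × 10^-6
Assume x ≪ 0.064: x ≈ √(1.10 × 10^-6 × 0.064) = 2.65 × 10^-4 M
Check: 0.41% ionized — well under 5%, approximation valid.
pOH = 3.58, so pH = 14.00 − pOH = 10.42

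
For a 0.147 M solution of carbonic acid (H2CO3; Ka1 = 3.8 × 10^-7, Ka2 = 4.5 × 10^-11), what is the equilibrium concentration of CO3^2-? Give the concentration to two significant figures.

4.5 × 10^-11 M

First ionization gives [H+] ≈ [HCO3-] = 2.36 × 10^-4 M.
Second step: Ka2 = [H+][CO3^2-]/[HCO3-] ≈ [CO3^2-] (since [H+] ≈ [HCO3-]).
So [CO3^2-] ≈ Ka2.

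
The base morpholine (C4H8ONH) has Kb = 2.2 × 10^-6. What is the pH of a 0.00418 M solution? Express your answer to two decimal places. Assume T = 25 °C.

pH = 9.98

C4H8ONH + H2O ⇌ C4H8ONH2+ + OH-
Kb = x²/(0.00418 − x) = 2.2 × 10^-6
Since Kb ≪ C₀, x ≈ √(Kb·C₀) = 9.59 × 10^-5 M.
Check: 2.3% ionized — well under 5%, approximation valid.
pOH = 4.02, so pH = 14.00 − pOH = 9.98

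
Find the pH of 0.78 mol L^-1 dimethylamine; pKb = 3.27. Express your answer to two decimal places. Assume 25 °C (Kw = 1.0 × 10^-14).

(CH3)2NH + H2O ⇌ (CH3)2NH2+ + OH-
Kb = 10^(−3.27) = 5.37 × 10^-4
Kb = x²/(0.78 − x) = 5.37 × 10^-4
Assume x ≪ 0.78: x ≈ √(5.37 × 10^-4 × 0.78) = 2.05 × 10^-2 M
(x/C₀ = 2.6% < 5%, so the approximation holds.)
pOH = −log(2.05 × 10^-2) = 1.69; pH = 14.00 − 1.69 = 12.31

pH = 12.31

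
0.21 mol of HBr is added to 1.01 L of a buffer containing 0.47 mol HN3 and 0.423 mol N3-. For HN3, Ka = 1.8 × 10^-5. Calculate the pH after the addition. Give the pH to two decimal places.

pH = 4.24

After neutralization: n(HN3) = 0.68 mol, n(N3-) = 0.213 mol.
pKa = −log(1.8 × 10^-5) = 4.745
pH = pKa + log(n_N3-/n_HN3) = 4.745 + log(0.213/0.68) = 4.745 + (-0.504)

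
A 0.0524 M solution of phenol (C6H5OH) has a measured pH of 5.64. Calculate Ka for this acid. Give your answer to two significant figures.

[H+] = 10^(-5.64) = 2.29 × 10^-6 M
At equilibrium [HA] = 0.0524 − 2.29 × 10^-6 = 5.24 × 10^-2 M
Ka = [H+][A-]/[HA] = (2.29 × 10^-6)² / 5.24 × 10^-2 = 1.0 × 10^-10

Ka = 1.0 × 10^-10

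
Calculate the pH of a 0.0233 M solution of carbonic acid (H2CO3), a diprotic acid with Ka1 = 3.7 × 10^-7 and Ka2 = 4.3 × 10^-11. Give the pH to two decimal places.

pH = 4.03

Since Ka1 ≫ Ka2, the first ionization dominates [H+].
Ka1 = x²/(0.0233 − x) = 3.7 × 10^-7
x ≈ √(3.7 × 10^-7 × 0.0233) = 9.28 × 10^-5 M
pH = −log(9.28 × 10^-5) = 4.03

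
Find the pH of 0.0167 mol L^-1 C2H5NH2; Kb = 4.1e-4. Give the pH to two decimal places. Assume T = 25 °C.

pH = 11.38

C2H5NH2 + H2O ⇌ C2H5NH3+ + OH-
From the ICE table, Kb = [OH-]²/(0.0167 − [OH-]) = 4.1 × 10^-4.
Here C₀/Kb ≈ 40.7, so the small-[OH-] approximation fails. Use the quadratic:
[OH-] = (−Kb + √(Kb² + 4·Kb·C₀))/2 = 2.42 × 10^-3 M
pOH = 2.62, so pH = 14.00 − pOH = 11.38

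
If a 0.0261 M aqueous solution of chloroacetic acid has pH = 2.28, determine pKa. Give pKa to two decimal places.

[H+] = 10^(-2.28) = 5.25 × 10^-3 M
At equilibrium [HA] = 0.0261 − 5.25 × 10^-3 = 2.09 × 10^-2 M
Ka = [H+][A-]/[HA] = (5.25 × 10^-3)² / 2.09 × 10^-2 = 1.32 × 10^-3
pKa = -log(1.32 × 10^-3) = 2.88

pKa = 2.88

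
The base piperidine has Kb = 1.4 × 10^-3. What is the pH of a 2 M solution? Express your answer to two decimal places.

pH = 12.72

C5H10NH + H2O ⇌ C5H10NH2+ + OH-
Kb = x²/(2 − x) = 1.4 × 10^-3
Since Kb ≪ C₀, x ≈ √(Kb·C₀) = 5.29 × 10^-2 M.
pOH = 1.28, so pH = 14.00 − pOH = 12.72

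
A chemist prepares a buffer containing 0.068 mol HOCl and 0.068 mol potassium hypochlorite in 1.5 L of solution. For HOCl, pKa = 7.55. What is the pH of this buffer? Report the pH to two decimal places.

pH = pKa + log([A⁻]/[HA]) = 7.55 + log(0.068/0.068)
pH = 7.55 + (+0.000) = 7.55

pH = 7.55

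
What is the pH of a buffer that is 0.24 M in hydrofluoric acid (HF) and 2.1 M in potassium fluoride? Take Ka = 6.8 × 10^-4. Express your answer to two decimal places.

pH = 4.11

pKa = −log(6.8 × 10^-4) = 3.167
Using pH = pKa + log([base]/[acid]) with [base]/[acid] = 2.1/0.24:
pH = 3.167 + (+0.942) = 4.11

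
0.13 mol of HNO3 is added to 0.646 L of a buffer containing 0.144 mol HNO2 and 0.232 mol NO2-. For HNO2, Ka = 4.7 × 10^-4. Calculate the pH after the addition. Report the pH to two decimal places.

Added H+ converts NO2- to HNO2: HNO2 → 0.274 mol, NO2- → 0.102 mol.
pKa = −log(4.7 × 10^-4) = 3.328
pH = pKa + log(n_NO2-/n_HNO2) = 3.328 + log(0.102/0.274) = 3.328 + (-0.429)

pH = 2.90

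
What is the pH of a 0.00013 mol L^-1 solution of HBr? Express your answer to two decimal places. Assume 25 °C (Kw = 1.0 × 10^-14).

HBr is a strong acid and dissociates completely, so [H+] = 0.00013 M.
pH = -log(0.00013) = 3.89

pH = 3.89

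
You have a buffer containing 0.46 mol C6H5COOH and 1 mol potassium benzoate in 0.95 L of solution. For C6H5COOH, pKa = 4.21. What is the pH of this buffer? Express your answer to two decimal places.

Using pH = pKa + log([base]/[acid]) with [base]/[acid] = 1/0.46:
pH = 4.21 + (+0.337) = 4.55

pH = 4.55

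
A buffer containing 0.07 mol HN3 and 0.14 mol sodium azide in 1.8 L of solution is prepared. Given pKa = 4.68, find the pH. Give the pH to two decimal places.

pH = pKa + log([A⁻]/[HA]) = 4.68 + log(0.14/0.07)
pH = 4.68 + (+0.301) = 4.98

pH = 4.98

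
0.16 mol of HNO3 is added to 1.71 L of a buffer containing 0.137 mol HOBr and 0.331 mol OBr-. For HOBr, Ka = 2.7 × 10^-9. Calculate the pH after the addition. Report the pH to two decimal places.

pH = 8.33

Added H+ converts OBr- to HOBr: HOBr → 0.297 mol, OBr- → 0.171 mol.
pKa = −log(2.7 × 10^-9) = 8.569
Henderson–Hasselbalch with mole ratio 0.171/0.297: pH = 8.569 + (-0.240)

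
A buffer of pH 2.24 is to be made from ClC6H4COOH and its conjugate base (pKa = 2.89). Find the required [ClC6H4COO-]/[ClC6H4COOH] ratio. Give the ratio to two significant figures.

pH = pKa + log(r) ⇒ log(r) = 2.24 − 2.89 = -0.65
r = [ClC6H4COO-]/[ClC6H4COOH] = 10^(-0.65) = 0.224

ratio = 0.22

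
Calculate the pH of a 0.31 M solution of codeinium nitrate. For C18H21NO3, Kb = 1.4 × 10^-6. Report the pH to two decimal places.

C18H22NO3+ is the conjugate acid of the weak base C18H21NO3.
Ka = Kw/Kb = 1.0×10^-14 / 1.4 × 10^-6 = 7.14 × 10^-9
From the ICE table, Ka = [H+]²/(0.31 − [H+]) = 7.14 × 10^-9.
Assume [H+] ≪ 0.31: [H+] ≈ √(7.14 × 10^-9 × 0.31) = 4.70 × 10^-5 M
([H+]/C₀ = 0.015% < 5%, so the approximation holds.)
pH = −log(4.70 × 10^-5) = 4.33

pH = 4.33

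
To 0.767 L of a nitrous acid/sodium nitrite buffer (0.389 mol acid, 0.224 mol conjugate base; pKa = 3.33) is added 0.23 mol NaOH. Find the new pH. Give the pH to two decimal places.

pH = 3.79

OH- converts HNO2 to NO2-: HNO2 → 0.159 mol, NO2- → 0.454 mol.
pH = pKa + log([A⁻]/[HA]) = 3.33 + log(0.454/0.159) = 3.33 +0.456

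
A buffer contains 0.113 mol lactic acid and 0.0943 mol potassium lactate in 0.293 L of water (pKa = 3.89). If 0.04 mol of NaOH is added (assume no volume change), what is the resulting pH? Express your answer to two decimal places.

pH = 4.15

OH- converts CH3CH(OH)COOH to CH3CH(OH)COO-: CH3CH(OH)COOH → 0.073 mol, CH3CH(OH)COO- → 0.134 mol.
pH = pKa + log([A⁻]/[HA]) = 3.89 + log(0.134/0.073) = 3.89 +0.264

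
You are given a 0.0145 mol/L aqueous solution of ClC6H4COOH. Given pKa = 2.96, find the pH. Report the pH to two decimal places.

ClC6H4COOH ⇌ ClC6H4COO- + H+
Ka = 10^(−2.96) = 1.10 × 10^-3
Let x = [H+] at equilibrium. Ka = x²/(0.0145 − x).
Here C₀/Ka ≈ 13.2, so the small-x approximation fails. Use the quadratic:
x = (−Ka + √(Ka² + 4·Ka·C₀))/2 = 3.48 × 10^-3 M
pH = −log(3.48 × 10^-3) = 2.46

pH = 2.46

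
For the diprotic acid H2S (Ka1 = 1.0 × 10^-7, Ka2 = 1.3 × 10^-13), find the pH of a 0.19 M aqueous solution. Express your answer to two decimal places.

Ka1 ≫ Ka2, so treat the first dissociation as the only significant source of H+.
Ka1 = x²/(0.19 − x) = 1.0 × 10^-7
x ≈ √(1.0 × 10^-7 × 0.19) = 1.38 × 10^-4 M
pH = −log(1.38 × 10^-4) = 3.86

pH = 3.86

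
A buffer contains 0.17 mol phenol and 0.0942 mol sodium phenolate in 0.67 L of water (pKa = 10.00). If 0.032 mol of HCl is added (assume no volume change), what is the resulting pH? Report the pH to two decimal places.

After neutralization: n(C6H5OH) = 0.202 mol, n(C6H5O-) = 0.0622 mol.
pH = pKa + log(n_C6H5O-/n_C6H5OH) = 10.00 + log(0.0622/0.202) = 10.00 + (-0.512)

pH = 9.49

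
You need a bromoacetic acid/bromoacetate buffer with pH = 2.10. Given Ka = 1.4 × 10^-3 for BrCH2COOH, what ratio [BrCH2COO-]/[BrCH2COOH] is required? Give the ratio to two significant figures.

pKa = -log(1.4 × 10^-3) = 2.854
pH = pKa + log(r) ⇒ log(r) = 2.10 − 2.854 = -0.754
r = [BrCH2COO-]/[BrCH2COOH] = 10^(-0.754) = 0.176

ratio = 0.18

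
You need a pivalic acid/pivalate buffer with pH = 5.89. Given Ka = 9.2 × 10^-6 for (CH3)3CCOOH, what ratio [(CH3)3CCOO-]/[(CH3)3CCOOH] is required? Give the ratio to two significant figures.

pKa = -log(9.2 × 10^-6) = 5.036
pH = pKa + log(r) ⇒ log(r) = 5.89 − 5.036 = +0.854
r = [(CH3)3CCOO-]/[(CH3)3CCOOH] = 10^(+0.854) = 7.14

ratio = 7.1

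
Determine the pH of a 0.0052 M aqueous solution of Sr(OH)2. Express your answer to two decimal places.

pH = 12.02

Sr(OH)2 is a strong base (each formula unit releases 2 OH-); [OH-] = 0.0104 M.
pOH = -log(0.0104) = 1.98
pH = 14.00 - 1.98 = 12.02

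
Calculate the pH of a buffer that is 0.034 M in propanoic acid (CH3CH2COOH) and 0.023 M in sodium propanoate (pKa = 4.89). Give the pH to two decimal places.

pH = pKa + log([A⁻]/[HA]) = 4.89 + log(0.023/0.034)
pH = 4.89 + (-0.170) = 4.72

pH = 4.72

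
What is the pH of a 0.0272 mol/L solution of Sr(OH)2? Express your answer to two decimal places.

pH = 12.74

Sr(OH)2 is a strong base (each formula unit releases 2 OH-); [OH-] = 0.0544 M.
pOH = -log(0.0544) = 1.26
pH = 14.00 - 1.26 = 12.74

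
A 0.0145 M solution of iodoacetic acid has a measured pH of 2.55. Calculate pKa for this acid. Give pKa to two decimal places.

[H+] = 10^(-2.55) = 2.82 × 10^-3 M
At equilibrium [HA] = 0.0145 − 2.82 × 10^-3 = 1.17 × 10^-2 M
Ka = [H+][A-]/[HA] = (2.82 × 10^-3)² / 1.17 × 10^-2 = 6.80 × 10^-4
pKa = -log(6.80 × 10^-4) = 3.17

pKa = 3.17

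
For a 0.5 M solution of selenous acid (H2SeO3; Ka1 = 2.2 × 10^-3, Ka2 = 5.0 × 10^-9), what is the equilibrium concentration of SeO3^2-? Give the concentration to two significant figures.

5.0 × 10^-9 M

First ionization gives [H+] ≈ [HSeO3-] = 3.21 × 10^-2 M.
Second step: Ka2 = [H+][SeO3^2-]/[HSeO3-] ≈ [SeO3^2-] (since [H+] ≈ [HSeO3-]).
So [SeO3^2-] ≈ Ka2.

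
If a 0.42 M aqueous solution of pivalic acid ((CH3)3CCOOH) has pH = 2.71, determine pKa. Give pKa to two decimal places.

[H+] = 10^(-2.71) = 1.95 × 10^-3 M
At equilibrium [HA] = 0.42 − 1.95 × 10^-3 = 4.18 × 10^-1 M
Ka = [H+][A-]/[HA] = (1.95 × 10^-3)² / 4.18 × 10^-1 = 9.10 × 10^-6
pKa = -log(9.10 × 10^-6) = 5.04

pKa = 5.04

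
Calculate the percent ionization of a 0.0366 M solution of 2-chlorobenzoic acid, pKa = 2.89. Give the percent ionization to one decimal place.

ClC6H4COOH ⇌ ClC6H4COO- + H+; let x = [H+] at equilibrium.
Ka = 10^(−2.89) = 1.29 × 10^-3
Ka = x²/(C₀ − x); solving the quadratic gives x = 6.26 × 10^-3 M.
Fraction ionized = 6.26 × 10^-3 / 0.0366 = 0.1710 → 17.1%

17.1%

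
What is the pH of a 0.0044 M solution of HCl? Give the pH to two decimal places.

pH = 2.36

HCl is a strong acid and dissociates completely, so [H+] = 0.0044 M.
pH = -log(0.0044) = 2.36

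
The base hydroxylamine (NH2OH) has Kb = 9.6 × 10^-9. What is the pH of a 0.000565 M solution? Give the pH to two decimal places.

NH2OH + H2O ⇌ NH3OH+ + OH-
Kb = [OH-]²/(0.000565 − [OH-]) = 9.6 × 10^-9
Neglecting [OH-] in the denominator: [OH-] = √(9.6 × 10^-9 × 0.000565) = 2.33 × 10^-6 M
([OH-]/C₀ = 0.41% < 5%, so the approximation holds.)
pOH = 5.63, so pH = 14.00 − pOH = 8.37

pH = 8.37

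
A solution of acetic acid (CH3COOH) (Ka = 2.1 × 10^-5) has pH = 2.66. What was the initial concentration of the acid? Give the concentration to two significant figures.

C₀ = 2.3 × 10^-1 M

[H+] = 10^(-2.66) = 2.19 × 10^-3 M = x
Ka = x²/(C₀ − x) ⇒ C₀ = x + x²/Ka
C₀ = 2.19 × 10^-3 + (2.19 × 10^-3)²/(2.1 × 10^-5) = 2.31 × 10^-1 M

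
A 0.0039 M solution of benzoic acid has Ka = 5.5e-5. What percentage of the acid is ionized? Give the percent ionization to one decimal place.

11.2%

C6H5COOH ⇌ C6H5COO- + H+; let x = [H+] at equilibrium.
Solve x² + 5.5e-05x − 2.14e-07 = 0 → x = 4.36 × 10^-4 M
% ionization = x/C₀ × 100% = 4.36 × 10^-4/0.0039 × 100% = 11.2%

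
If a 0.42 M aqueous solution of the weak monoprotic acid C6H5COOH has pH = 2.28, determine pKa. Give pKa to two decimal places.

pKa = 4.18

[H+] = 10^(-2.28) = 5.25 × 10^-3 M
At equilibrium [HA] = 0.42 − 5.25 × 10^-3 = 4.15 × 10^-1 M
Ka = [H+][A-]/[HA] = (5.25 × 10^-3)² / 4.15 × 10^-1 = 6.64 × 10^-5
pKa = -log(6.64 × 10^-5) = 4.18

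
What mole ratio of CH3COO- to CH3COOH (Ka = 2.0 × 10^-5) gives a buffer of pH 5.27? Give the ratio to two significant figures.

pKa = -log(2.0 × 10^-5) = 4.699
pH = pKa + log(r) ⇒ log(r) = 5.27 − 4.699 = +0.571
r = [CH3COO-]/[CH3COOH] = 10^(+0.571) = 3.72

ratio = 3.7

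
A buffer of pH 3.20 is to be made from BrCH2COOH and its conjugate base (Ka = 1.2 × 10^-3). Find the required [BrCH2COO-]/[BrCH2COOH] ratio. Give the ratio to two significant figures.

pKa = -log(1.2 × 10^-3) = 2.921
pH = pKa + log(r) ⇒ log(r) = 3.20 − 2.921 = +0.279
r = [BrCH2COO-]/[BrCH2COOH] = 10^(+0.279) = 1.9

ratio = 1.9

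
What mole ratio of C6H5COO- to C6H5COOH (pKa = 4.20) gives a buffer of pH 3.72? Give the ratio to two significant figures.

ratio = 0.33

pH = pKa + log(r) ⇒ log(r) = 3.72 − 4.20 = -0.48
r = [C6H5COO-]/[C6H5COOH] = 10^(-0.48) = 0.331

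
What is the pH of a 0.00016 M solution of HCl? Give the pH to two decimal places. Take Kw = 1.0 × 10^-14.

HCl is a strong acid and dissociates completely, so [H+] = 0.00016 M.
pH = -log(0.00016) = 3.80

pH = 3.80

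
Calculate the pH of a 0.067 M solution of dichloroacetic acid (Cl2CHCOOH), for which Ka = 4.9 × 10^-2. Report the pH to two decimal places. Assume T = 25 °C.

pH = 1.42

Cl2CHCOOH ⇌ Cl2CHCOO- + H+
From the ICE table, Ka = x²/(0.067 − x) = 4.9 × 10^-2.
Here C₀/Ka ≈ 1.37, so the small-x approximation fails. Use the quadratic:
x = (−Ka + √(Ka² + 4·Ka·C₀))/2 = 3.78 × 10^-2 M
pH = −log[H+] = −log(3.78 × 10^-2) = 1.42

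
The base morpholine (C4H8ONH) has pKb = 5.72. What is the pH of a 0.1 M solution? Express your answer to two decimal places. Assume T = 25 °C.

C4H8ONH + H2O ⇌ C4H8ONH2+ + OH-
Kb = 10^(−5.72) = 1.91 × 10^-6
Kb = [OH-]²/(0.1 − [OH-]) = 1.91 × 10^-6
Assume [OH-] ≪ 0.1: [OH-] ≈ √(1.91 × 10^-6 × 0.1) = 4.37 × 10^-4 M
Check: 0.44% ionized — well under 5%, approximation valid.
pOH = −log(4.37 × 10^-4) = 3.36; pH = 14.00 − 3.36 = 10.64

pH = 10.64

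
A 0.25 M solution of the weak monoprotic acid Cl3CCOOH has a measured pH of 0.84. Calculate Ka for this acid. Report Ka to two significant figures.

[H+] = 10^(-0.84) = 1.45 × 10^-1 M
At equilibrium [HA] = 0.25 − 1.45 × 10^-1 = 1.05 × 10^-1 M
Ka = [H+][A-]/[HA] = (1.45 × 10^-1)² / 1.05 × 10^-1 = 2.0 × 10^-1

Ka = 2.0 × 10^-1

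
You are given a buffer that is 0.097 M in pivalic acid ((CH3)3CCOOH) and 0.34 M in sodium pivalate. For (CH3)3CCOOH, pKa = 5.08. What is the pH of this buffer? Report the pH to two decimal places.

Henderson–Hasselbalch: pH = pKa + log([(CH3)3CCOO-]/[(CH3)3CCOOH]) = 5.08 + log(0.34/0.097)
pH = 5.08 + (+0.545) = 5.62

pH = 5.62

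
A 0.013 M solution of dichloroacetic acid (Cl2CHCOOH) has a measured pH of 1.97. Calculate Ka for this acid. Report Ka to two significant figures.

Ka = 5.0 × 10^-2

[H+] = 10^(-1.97) = 1.07 × 10^-2 M
At equilibrium [HA] = 0.013 − 1.07 × 10^-2 = 2.30 × 10^-3 M
Ka = [H+][A-]/[HA] = (1.07 × 10^-2)² / 2.30 × 10^-3 = 5.0 × 10^-2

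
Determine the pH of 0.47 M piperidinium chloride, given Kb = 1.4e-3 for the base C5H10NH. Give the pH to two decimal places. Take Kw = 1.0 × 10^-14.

pH = 5.74

C5H10NH2+ is the conjugate acid of the weak base C5H10NH.
Ka = Kw/Kb = 1.0×10^-14 / 1.4 × 10^-3 = 7.14 × 10^-12
Let x = [H+] at equilibrium. Ka = x²/(0.47 − x).
Neglecting x in the denominator: x = √(7.14 × 10^-12 × 0.47) = 1.83 × 10^-6 M
pH = −log[H+] = −log(1.83 × 10^-6) = 5.74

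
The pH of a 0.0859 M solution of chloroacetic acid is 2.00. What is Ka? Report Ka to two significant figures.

[H+] = 10^(-2.00) = 1.00 × 10^-2 M
At equilibrium [HA] = 0.0859 − 1.00 × 10^-2 = 7.59 × 10^-2 M
Ka = [H+][A-]/[HA] = (1.00 × 10^-2)² / 7.59 × 10^-2 = 1.3 × 10^-3

Ka = 1.3 × 10^-3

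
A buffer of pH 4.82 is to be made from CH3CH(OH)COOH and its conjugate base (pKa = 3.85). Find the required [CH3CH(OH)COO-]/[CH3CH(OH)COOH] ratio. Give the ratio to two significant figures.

pH = pKa + log(r) ⇒ log(r) = 4.82 − 3.85 = +0.97
r = [CH3CH(OH)COO-]/[CH3CH(OH)COOH] = 10^(+0.97) = 9.33

ratio = 9.3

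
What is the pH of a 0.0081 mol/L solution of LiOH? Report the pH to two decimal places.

LiOH is a strong base; [OH-] = 0.0081 M.
pOH = -log(0.0081) = 2.09
pH = 14.00 - 2.09 = 11.91

pH = 11.91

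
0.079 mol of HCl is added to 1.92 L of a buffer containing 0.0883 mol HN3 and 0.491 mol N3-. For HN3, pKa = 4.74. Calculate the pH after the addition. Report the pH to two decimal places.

After neutralization: n(HN3) = 0.167 mol, n(N3-) = 0.412 mol.
pH = pKa + log(n_N3-/n_HN3) = 4.74 + log(0.412/0.167) = 4.74 + (+0.392)

pH = 5.13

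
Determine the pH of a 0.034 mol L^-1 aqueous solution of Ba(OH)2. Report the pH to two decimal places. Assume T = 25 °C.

Ba(OH)2 is a strong base (each formula unit releases 2 OH-); [OH-] = 0.068 M.
pOH = -log(0.068) = 1.17
pH = 14.00 - 1.17 = 12.83

pH = 12.83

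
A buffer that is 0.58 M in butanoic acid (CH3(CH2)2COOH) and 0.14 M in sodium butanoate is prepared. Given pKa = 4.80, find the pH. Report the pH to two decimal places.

pH = 4.18

Henderson–Hasselbalch: pH = pKa + log([CH3(CH2)2COO-]/[CH3(CH2)2COOH]) = 4.80 + log(0.14/0.58)
pH = 4.80 + (-0.617) = 4.18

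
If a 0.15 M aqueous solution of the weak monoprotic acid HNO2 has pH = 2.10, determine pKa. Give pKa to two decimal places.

[H+] = 10^(-2.10) = 7.94 × 10^-3 M
At equilibrium [HA] = 0.15 − 7.94 × 10^-3 = 1.42 × 10^-1 M
Ka = [H+][A-]/[HA] = (7.94 × 10^-3)² / 1.42 × 10^-1 = 4.44 × 10^-4
pKa = -log(4.44 × 10^-4) = 3.35

pKa = 3.35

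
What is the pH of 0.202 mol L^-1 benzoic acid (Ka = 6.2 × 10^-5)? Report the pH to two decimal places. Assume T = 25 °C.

C6H5COOH ⇌ C6H5COO- + H+
From the ICE table, Ka = [H+]²/(0.202 − [H+]) = 6.2 × 10^-5.
Neglecting [H+] in the denominator: [H+] = √(6.2 × 10^-5 × 0.202) = 3.54 × 10^-3 M
([H+]/C₀ = 1.8% < 5%, so the approximation holds.)
pH = −log(3.54 × 10^-3) = 2.45

pH = 2.45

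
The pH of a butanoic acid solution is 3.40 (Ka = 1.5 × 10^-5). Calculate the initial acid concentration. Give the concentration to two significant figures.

C₀ = 1.1 × 10^-2 M

[H+] = 10^(-3.40) = 3.98 × 10^-4 M = x
Ka = x²/(C₀ − x) ⇒ C₀ = x + x²/Ka
C₀ = 3.98 × 10^-4 + (3.98 × 10^-4)²/(1.5 × 10^-5) = 1.10 × 10^-2 M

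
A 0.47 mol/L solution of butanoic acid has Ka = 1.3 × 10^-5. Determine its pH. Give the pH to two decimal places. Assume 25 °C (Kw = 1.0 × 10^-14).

CH3(CH2)2COOH ⇌ CH3(CH2)2COO- + H+
Ka = [H+]²/(0.47 − [H+]) = 1.3 × 10^-5
Neglecting [H+] in the denominator: [H+] = √(1.3 × 10^-5 × 0.47) = 2.47 × 10^-3 M
Check: 0.53% ionized — well under 5%, approximation valid.
pH = −log(2.47 × 10^-3) = 2.61

pH = 2.61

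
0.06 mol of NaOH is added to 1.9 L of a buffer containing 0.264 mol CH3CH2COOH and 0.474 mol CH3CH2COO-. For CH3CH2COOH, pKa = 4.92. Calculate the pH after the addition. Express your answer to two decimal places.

pH = 5.34

After neutralization: n(CH3CH2COOH) = 0.204 mol, n(CH3CH2COO-) = 0.534 mol.
pH = pKa + log(n_CH3CH2COO-/n_CH3CH2COOH) = 4.92 + log(0.534/0.204) = 4.92 + (+0.418)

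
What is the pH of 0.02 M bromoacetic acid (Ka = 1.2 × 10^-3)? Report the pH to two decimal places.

pH = 2.36

BrCH2COOH ⇌ BrCH2COO- + H+
Ka = [H+]²/(0.02 − [H+]) = 1.2 × 10^-3
Here C₀/Ka ≈ 16.7, so the small-[H+] approximation fails. Use the quadratic:
[H+] = [−0.0012 + √(0.0012² + 9.6e-05)]/2 = 4.34 × 10^-3 M
pH = −log[H+] = −log(4.34 × 10^-3) = 2.36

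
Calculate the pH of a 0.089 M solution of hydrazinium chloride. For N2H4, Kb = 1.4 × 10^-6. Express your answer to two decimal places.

N2H5+ is the conjugate acid of the weak base N2H4.
Ka = Kw/Kb = 1.0×10^-14 / 1.4 × 10^-6 = 7.14 × 10^-9
From the ICE table, Ka = [H+]²/(0.089 − [H+]) = 7.14 × 10^-9.
Neglecting [H+] in the denominator: [H+] = √(7.14 × 10^-9 × 0.089) = 2.52 × 10^-5 M
([H+]/C₀ = 0.028% < 5%, so the approximation holds.)
pH = −log[H+] = −log(2.52 × 10^-5) = 4.60

pH = 4.60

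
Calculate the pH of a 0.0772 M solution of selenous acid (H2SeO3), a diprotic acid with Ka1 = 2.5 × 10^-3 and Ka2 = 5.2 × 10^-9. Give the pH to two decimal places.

Since Ka1 ≫ Ka2, the first ionization dominates [H+].
Ka1 = x²/(0.0772 − x) = 2.5 × 10^-3
Solving the quadratic: x = (−Ka1 + √(Ka1² + 4·Ka1·C₀))/2 = 1.27 × 10^-2 M
pH = −log(1.27 × 10^-2) = 1.90

pH = 1.90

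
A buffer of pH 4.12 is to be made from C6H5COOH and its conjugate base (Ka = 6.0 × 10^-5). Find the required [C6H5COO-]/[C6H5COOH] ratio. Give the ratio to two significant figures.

pKa = -log(6.0 × 10^-5) = 4.222
pH = pKa + log(r) ⇒ log(r) = 4.12 − 4.222 = -0.102
r = [C6H5COO-]/[C6H5COOH] = 10^(-0.102) = 0.791

ratio = 0.79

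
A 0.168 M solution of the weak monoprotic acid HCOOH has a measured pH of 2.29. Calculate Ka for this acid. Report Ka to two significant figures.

Ka = 1.6 × 10^-4

[H+] = 10^(-2.29) = 5.13 × 10^-3 M
At equilibrium [HA] = 0.168 − 5.13 × 10^-3 = 1.63 × 10^-1 M
Ka = [H+][A-]/[HA] = (5.13 × 10^-3)² / 1.63 × 10^-1 = 1.6 × 10^-4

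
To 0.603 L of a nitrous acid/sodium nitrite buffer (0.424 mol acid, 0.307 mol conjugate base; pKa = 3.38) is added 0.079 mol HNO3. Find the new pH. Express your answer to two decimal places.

pH = 3.04

Added H+ converts NO2- to HNO2: HNO2 → 0.503 mol, NO2- → 0.228 mol.
pH = pKa + log(n_NO2-/n_HNO2) = 3.38 + log(0.228/0.503) = 3.38 + (-0.344)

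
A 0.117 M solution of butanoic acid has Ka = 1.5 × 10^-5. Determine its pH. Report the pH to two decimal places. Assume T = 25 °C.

CH3(CH2)2COOH ⇌ CH3(CH2)2COO- + H+
From the ICE table, Ka = x²/(0.117 − x) = 1.5 × 10^-5.
Since Ka ≪ C₀, x ≈ √(Ka·C₀) = 1.32 × 10^-3 M.
Check: 1.1% ionized — well under 5%, approximation valid.
pH = −log(1.32 × 10^-3) = 2.88

pH = 2.88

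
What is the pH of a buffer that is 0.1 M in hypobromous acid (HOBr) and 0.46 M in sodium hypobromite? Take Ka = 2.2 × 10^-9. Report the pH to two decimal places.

pKa = −log(2.2 × 10^-9) = 8.658
Using pH = pKa + log([base]/[acid]) with [base]/[acid] = 0.46/0.1:
pH = 8.658 + (+0.663) = 9.32

pH = 9.32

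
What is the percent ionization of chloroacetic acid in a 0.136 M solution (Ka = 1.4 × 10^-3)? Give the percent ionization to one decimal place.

9.6%

ClCH2COOH ⇌ ClCH2COO- + H+; let x = [H+] at equilibrium.
Ka = x²/(C₀ − x); solving the quadratic gives x = 1.31 × 10^-2 M.
Fraction ionized = 1.31 × 10^-2 / 0.136 = 0.0963 → 9.6%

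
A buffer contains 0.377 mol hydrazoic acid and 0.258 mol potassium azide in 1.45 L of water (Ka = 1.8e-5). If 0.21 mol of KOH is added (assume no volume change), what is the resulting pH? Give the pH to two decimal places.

pH = 5.19

OH- converts HN3 to N3-: HN3 → 0.167 mol, N3- → 0.468 mol.
pKa = −log(1.8 × 10^-5) = 4.745
pH = pKa + log([A⁻]/[HA]) = 4.745 + log(0.468/0.167) = 4.745 +0.448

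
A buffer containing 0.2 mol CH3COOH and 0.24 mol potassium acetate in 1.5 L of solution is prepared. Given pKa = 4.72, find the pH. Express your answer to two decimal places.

pH = 4.80

Using pH = pKa + log([base]/[acid]) with [base]/[acid] = 0.24/0.2:
pH = 4.72 + (+0.079) = 4.80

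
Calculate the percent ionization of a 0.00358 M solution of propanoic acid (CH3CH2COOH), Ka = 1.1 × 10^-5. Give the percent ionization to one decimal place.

CH3CH2COOH ⇌ CH3CH2COO- + H+; let x = [H+] at equilibrium.
Ka = x²/(C₀ − x); solving the quadratic gives x = 1.93 × 10^-4 M.
Fraction ionized = 1.93 × 10^-4 / 0.00358 = 0.0539 → 5.4%

5.4%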